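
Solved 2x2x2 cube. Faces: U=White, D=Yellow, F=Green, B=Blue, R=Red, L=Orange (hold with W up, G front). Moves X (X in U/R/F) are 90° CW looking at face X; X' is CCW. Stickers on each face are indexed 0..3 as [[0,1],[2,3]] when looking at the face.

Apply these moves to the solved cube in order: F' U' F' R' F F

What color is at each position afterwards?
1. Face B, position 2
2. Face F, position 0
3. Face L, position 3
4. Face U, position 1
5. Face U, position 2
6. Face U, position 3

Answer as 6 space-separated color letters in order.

Answer: W Y G B G B

Derivation:
After move 1 (F'): F=GGGG U=WWRR R=YRYR D=OOYY L=OWOW
After move 2 (U'): U=WRWR F=OWGG R=GGYR B=YRBB L=BBOW
After move 3 (F'): F=WGOG U=WRGY R=OGOR D=BWYY L=BROW
After move 4 (R'): R=GROO U=WBGY F=WROY D=BGYG B=YRWB
After move 5 (F): F=OWYR U=WBWR R=GRYO D=OGYG L=BBOG
After move 6 (F): F=YORW U=WBGB R=WRRO D=YGYG L=BOOG
Query 1: B[2] = W
Query 2: F[0] = Y
Query 3: L[3] = G
Query 4: U[1] = B
Query 5: U[2] = G
Query 6: U[3] = B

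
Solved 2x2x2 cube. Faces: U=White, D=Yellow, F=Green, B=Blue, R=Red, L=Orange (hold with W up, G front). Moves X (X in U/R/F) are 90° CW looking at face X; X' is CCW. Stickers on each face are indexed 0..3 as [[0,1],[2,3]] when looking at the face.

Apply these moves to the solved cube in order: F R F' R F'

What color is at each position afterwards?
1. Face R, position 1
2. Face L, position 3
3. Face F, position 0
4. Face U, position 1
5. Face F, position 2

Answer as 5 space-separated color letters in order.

After move 1 (F): F=GGGG U=WWOO R=WRWR D=RRYY L=OYOY
After move 2 (R): R=WWRR U=WGOG F=GRGY D=RBYB B=OBWB
After move 3 (F'): F=RYGG U=WGWR R=BWRR D=YYYB L=OGOO
After move 4 (R): R=RBRW U=WYWG F=RYGB D=YWYO B=RBGB
After move 5 (F'): F=YBRG U=WYRR R=WBYW D=GOYO L=OGOW
Query 1: R[1] = B
Query 2: L[3] = W
Query 3: F[0] = Y
Query 4: U[1] = Y
Query 5: F[2] = R

Answer: B W Y Y R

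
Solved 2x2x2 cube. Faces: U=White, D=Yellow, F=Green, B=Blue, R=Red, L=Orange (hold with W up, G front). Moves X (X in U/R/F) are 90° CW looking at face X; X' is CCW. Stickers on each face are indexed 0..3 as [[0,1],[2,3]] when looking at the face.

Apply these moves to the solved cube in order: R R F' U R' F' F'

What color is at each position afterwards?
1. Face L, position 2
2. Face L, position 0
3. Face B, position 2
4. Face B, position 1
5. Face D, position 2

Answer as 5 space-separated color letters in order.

Answer: O B O Y Y

Derivation:
After move 1 (R): R=RRRR U=WGWG F=GYGY D=YBYB B=WBWB
After move 2 (R): R=RRRR U=WYWY F=GBGB D=YWYW B=GBGB
After move 3 (F'): F=BBGG U=WYRR R=WRYR D=OOYW L=OYOW
After move 4 (U): U=RWRY F=WRGG R=GBYR B=OYGB L=BBOW
After move 5 (R'): R=BRGY U=RGRO F=WWGY D=ORYG B=WYOB
After move 6 (F'): F=WYWG U=RGBG R=RROY D=BWYG L=BOOR
After move 7 (F'): F=YGWW U=RGRO R=WRBY D=ORYG L=BGOB
Query 1: L[2] = O
Query 2: L[0] = B
Query 3: B[2] = O
Query 4: B[1] = Y
Query 5: D[2] = Y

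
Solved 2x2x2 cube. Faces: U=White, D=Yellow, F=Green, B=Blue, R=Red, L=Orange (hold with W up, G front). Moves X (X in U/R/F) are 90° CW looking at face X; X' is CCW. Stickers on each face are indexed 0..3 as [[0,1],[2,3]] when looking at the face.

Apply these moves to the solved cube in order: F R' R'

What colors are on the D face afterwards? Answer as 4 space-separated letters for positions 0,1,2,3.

After move 1 (F): F=GGGG U=WWOO R=WRWR D=RRYY L=OYOY
After move 2 (R'): R=RRWW U=WBOB F=GWGO D=RGYG B=YBRB
After move 3 (R'): R=RWRW U=WROY F=GBGB D=RWYO B=GBGB
Query: D face = RWYO

Answer: R W Y O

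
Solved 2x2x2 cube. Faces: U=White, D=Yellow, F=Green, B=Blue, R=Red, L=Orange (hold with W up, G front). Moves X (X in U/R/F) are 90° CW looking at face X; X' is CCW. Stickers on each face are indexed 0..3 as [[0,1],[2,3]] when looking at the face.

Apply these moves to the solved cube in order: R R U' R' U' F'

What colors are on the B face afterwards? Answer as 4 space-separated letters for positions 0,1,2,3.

Answer: B R W B

Derivation:
After move 1 (R): R=RRRR U=WGWG F=GYGY D=YBYB B=WBWB
After move 2 (R): R=RRRR U=WYWY F=GBGB D=YWYW B=GBGB
After move 3 (U'): U=YYWW F=OOGB R=GBRR B=RRGB L=GBOO
After move 4 (R'): R=BRGR U=YGWR F=OYGW D=YOYB B=WRWB
After move 5 (U'): U=GRYW F=GBGW R=OYGR B=BRWB L=WROO
After move 6 (F'): F=BWGG U=GROG R=OYYR D=ROYB L=WWOY
Query: B face = BRWB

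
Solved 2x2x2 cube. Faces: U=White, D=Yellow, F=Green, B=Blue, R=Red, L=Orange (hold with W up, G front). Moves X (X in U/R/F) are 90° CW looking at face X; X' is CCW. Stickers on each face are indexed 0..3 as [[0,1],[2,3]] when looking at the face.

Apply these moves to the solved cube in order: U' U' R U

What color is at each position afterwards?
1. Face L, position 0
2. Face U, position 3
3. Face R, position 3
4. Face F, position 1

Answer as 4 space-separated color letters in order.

Answer: B B O O

Derivation:
After move 1 (U'): U=WWWW F=OOGG R=GGRR B=RRBB L=BBOO
After move 2 (U'): U=WWWW F=BBGG R=OORR B=GGBB L=RROO
After move 3 (R): R=RORO U=WBWG F=BYGY D=YBYG B=WGWB
After move 4 (U): U=WWGB F=ROGY R=WGRO B=RRWB L=BYOO
Query 1: L[0] = B
Query 2: U[3] = B
Query 3: R[3] = O
Query 4: F[1] = O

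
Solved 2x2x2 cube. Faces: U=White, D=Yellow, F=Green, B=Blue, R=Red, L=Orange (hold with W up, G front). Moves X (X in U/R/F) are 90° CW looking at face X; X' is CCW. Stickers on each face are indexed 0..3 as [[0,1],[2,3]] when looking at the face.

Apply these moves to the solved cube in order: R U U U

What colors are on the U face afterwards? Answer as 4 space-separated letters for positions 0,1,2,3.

Answer: G G W W

Derivation:
After move 1 (R): R=RRRR U=WGWG F=GYGY D=YBYB B=WBWB
After move 2 (U): U=WWGG F=RRGY R=WBRR B=OOWB L=GYOO
After move 3 (U): U=GWGW F=WBGY R=OORR B=GYWB L=RROO
After move 4 (U): U=GGWW F=OOGY R=GYRR B=RRWB L=WBOO
Query: U face = GGWW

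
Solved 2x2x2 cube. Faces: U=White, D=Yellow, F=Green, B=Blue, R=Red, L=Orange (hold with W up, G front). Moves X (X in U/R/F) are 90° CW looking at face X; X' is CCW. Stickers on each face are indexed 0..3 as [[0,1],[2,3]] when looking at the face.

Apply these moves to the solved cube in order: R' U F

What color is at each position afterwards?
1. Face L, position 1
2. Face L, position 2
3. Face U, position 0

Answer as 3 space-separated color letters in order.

Answer: Y O W

Derivation:
After move 1 (R'): R=RRRR U=WBWB F=GWGW D=YGYG B=YBYB
After move 2 (U): U=WWBB F=RRGW R=YBRR B=OOYB L=GWOO
After move 3 (F): F=GRWR U=WWOW R=BBBR D=RYYG L=GYOG
Query 1: L[1] = Y
Query 2: L[2] = O
Query 3: U[0] = W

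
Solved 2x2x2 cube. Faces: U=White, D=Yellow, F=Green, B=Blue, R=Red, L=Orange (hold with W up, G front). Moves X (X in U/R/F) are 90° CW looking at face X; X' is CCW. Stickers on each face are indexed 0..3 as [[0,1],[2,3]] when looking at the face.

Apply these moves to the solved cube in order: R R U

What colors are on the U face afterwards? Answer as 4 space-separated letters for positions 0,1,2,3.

After move 1 (R): R=RRRR U=WGWG F=GYGY D=YBYB B=WBWB
After move 2 (R): R=RRRR U=WYWY F=GBGB D=YWYW B=GBGB
After move 3 (U): U=WWYY F=RRGB R=GBRR B=OOGB L=GBOO
Query: U face = WWYY

Answer: W W Y Y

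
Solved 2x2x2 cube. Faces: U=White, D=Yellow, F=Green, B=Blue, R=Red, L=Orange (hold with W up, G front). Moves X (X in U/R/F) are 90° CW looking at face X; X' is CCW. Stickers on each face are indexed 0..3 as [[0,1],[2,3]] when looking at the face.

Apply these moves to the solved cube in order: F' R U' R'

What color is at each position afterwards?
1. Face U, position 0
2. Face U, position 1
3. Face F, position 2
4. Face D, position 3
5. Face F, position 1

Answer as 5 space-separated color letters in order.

Answer: G W G Y G

Derivation:
After move 1 (F'): F=GGGG U=WWRR R=YRYR D=OOYY L=OWOW
After move 2 (R): R=YYRR U=WGRG F=GOGY D=OBYB B=RBWB
After move 3 (U'): U=GGWR F=OWGY R=GORR B=YYWB L=RBOW
After move 4 (R'): R=ORGR U=GWWY F=OGGR D=OWYY B=BYBB
Query 1: U[0] = G
Query 2: U[1] = W
Query 3: F[2] = G
Query 4: D[3] = Y
Query 5: F[1] = G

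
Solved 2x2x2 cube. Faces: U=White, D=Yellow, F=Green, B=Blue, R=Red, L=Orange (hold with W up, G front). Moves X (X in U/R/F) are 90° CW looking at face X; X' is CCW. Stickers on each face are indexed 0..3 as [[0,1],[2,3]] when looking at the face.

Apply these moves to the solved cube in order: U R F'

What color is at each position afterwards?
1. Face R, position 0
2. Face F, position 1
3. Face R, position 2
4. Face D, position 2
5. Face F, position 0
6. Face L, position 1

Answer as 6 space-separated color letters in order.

Answer: B Y Y Y Y G

Derivation:
After move 1 (U): U=WWWW F=RRGG R=BBRR B=OOBB L=GGOO
After move 2 (R): R=RBRB U=WRWG F=RYGY D=YBYO B=WOWB
After move 3 (F'): F=YYRG U=WRRR R=BBYB D=GOYO L=GGOW
Query 1: R[0] = B
Query 2: F[1] = Y
Query 3: R[2] = Y
Query 4: D[2] = Y
Query 5: F[0] = Y
Query 6: L[1] = G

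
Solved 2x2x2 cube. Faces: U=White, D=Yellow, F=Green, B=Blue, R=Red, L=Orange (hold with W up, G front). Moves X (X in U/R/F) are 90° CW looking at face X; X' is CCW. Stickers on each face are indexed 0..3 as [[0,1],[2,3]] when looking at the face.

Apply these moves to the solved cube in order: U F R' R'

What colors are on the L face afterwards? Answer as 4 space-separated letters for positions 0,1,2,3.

After move 1 (U): U=WWWW F=RRGG R=BBRR B=OOBB L=GGOO
After move 2 (F): F=GRGR U=WWOG R=WBWR D=RBYY L=GYOY
After move 3 (R'): R=BRWW U=WBOO F=GWGG D=RRYR B=YOBB
After move 4 (R'): R=RWBW U=WBOY F=GBGO D=RWYG B=RORB
Query: L face = GYOY

Answer: G Y O Y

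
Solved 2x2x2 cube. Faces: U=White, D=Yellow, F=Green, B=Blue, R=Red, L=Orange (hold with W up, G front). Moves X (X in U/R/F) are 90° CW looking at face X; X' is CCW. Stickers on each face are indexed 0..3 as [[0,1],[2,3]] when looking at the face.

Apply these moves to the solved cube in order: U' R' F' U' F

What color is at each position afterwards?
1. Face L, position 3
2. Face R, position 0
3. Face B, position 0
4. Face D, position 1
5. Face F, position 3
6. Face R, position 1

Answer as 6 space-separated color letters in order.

After move 1 (U'): U=WWWW F=OOGG R=GGRR B=RRBB L=BBOO
After move 2 (R'): R=GRGR U=WBWR F=OWGW D=YOYG B=YRYB
After move 3 (F'): F=WWOG U=WBGG R=ORYR D=BOYG L=BROW
After move 4 (U'): U=BGWG F=BROG R=WWYR B=ORYB L=YROW
After move 5 (F): F=OBGR U=BGWR R=WWGR D=YWYG L=YBOO
Query 1: L[3] = O
Query 2: R[0] = W
Query 3: B[0] = O
Query 4: D[1] = W
Query 5: F[3] = R
Query 6: R[1] = W

Answer: O W O W R W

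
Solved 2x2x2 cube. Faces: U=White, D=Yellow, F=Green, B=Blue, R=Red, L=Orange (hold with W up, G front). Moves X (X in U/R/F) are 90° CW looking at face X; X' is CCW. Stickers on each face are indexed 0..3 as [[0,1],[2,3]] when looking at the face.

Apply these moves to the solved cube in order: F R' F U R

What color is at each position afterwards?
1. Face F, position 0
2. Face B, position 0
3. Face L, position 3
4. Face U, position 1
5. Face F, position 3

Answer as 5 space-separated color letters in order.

Answer: O B G R G

Derivation:
After move 1 (F): F=GGGG U=WWOO R=WRWR D=RRYY L=OYOY
After move 2 (R'): R=RRWW U=WBOB F=GWGO D=RGYG B=YBRB
After move 3 (F): F=GGOW U=WBYY R=ORBW D=WRYG L=OROG
After move 4 (U): U=YWYB F=OROW R=YBBW B=ORRB L=GGOG
After move 5 (R): R=BYWB U=YRYW F=OROG D=WRYO B=BRWB
Query 1: F[0] = O
Query 2: B[0] = B
Query 3: L[3] = G
Query 4: U[1] = R
Query 5: F[3] = G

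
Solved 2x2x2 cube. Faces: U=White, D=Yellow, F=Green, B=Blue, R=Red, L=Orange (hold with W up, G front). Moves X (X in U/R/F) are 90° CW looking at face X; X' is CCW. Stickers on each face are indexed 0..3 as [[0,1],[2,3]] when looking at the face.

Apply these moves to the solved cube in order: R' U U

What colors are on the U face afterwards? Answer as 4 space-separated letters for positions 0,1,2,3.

After move 1 (R'): R=RRRR U=WBWB F=GWGW D=YGYG B=YBYB
After move 2 (U): U=WWBB F=RRGW R=YBRR B=OOYB L=GWOO
After move 3 (U): U=BWBW F=YBGW R=OORR B=GWYB L=RROO
Query: U face = BWBW

Answer: B W B W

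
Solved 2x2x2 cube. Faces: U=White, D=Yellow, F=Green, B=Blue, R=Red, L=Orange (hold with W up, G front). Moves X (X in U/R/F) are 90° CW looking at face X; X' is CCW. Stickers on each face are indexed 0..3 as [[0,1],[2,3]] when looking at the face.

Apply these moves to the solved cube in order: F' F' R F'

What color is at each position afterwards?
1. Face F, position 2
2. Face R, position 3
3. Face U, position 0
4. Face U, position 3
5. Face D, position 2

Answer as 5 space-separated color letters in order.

Answer: G R W R Y

Derivation:
After move 1 (F'): F=GGGG U=WWRR R=YRYR D=OOYY L=OWOW
After move 2 (F'): F=GGGG U=WWYY R=OROR D=WWYY L=OROR
After move 3 (R): R=OORR U=WGYG F=GWGY D=WBYB B=YBWB
After move 4 (F'): F=WYGG U=WGOR R=BOWR D=RRYB L=OGOY
Query 1: F[2] = G
Query 2: R[3] = R
Query 3: U[0] = W
Query 4: U[3] = R
Query 5: D[2] = Y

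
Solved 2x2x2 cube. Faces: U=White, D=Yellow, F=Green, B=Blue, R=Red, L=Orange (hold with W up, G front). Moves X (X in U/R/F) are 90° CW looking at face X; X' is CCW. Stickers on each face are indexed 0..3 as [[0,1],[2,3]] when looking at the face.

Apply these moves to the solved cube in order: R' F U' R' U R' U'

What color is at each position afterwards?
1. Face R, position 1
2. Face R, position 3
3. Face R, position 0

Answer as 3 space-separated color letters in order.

After move 1 (R'): R=RRRR U=WBWB F=GWGW D=YGYG B=YBYB
After move 2 (F): F=GGWW U=WBOO R=WRBR D=RRYG L=OYOG
After move 3 (U'): U=BOWO F=OYWW R=GGBR B=WRYB L=YBOG
After move 4 (R'): R=GRGB U=BYWW F=OOWO D=RYYW B=GRRB
After move 5 (U): U=WBWY F=GRWO R=GRGB B=YBRB L=OOOG
After move 6 (R'): R=RBGG U=WRWY F=GBWY D=RRYO B=WBYB
After move 7 (U'): U=RYWW F=OOWY R=GBGG B=RBYB L=WBOG
Query 1: R[1] = B
Query 2: R[3] = G
Query 3: R[0] = G

Answer: B G G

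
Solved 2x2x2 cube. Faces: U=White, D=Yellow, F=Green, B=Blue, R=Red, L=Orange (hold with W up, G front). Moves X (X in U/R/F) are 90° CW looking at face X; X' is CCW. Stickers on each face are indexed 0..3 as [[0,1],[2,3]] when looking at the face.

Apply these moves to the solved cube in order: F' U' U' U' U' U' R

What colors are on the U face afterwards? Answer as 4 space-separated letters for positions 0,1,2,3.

After move 1 (F'): F=GGGG U=WWRR R=YRYR D=OOYY L=OWOW
After move 2 (U'): U=WRWR F=OWGG R=GGYR B=YRBB L=BBOW
After move 3 (U'): U=RRWW F=BBGG R=OWYR B=GGBB L=YROW
After move 4 (U'): U=RWRW F=YRGG R=BBYR B=OWBB L=GGOW
After move 5 (U'): U=WWRR F=GGGG R=YRYR B=BBBB L=OWOW
After move 6 (U'): U=WRWR F=OWGG R=GGYR B=YRBB L=BBOW
After move 7 (R): R=YGRG U=WWWG F=OOGY D=OBYY B=RRRB
Query: U face = WWWG

Answer: W W W G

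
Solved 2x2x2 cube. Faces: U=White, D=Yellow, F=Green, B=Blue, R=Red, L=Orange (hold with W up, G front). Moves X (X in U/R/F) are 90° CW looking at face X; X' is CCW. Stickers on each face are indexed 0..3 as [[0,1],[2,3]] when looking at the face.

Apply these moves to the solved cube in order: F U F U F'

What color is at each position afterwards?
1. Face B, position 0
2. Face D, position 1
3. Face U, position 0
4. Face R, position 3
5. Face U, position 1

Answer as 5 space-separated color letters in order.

After move 1 (F): F=GGGG U=WWOO R=WRWR D=RRYY L=OYOY
After move 2 (U): U=OWOW F=WRGG R=BBWR B=OYBB L=GGOY
After move 3 (F): F=GWGR U=OWYG R=OBWR D=WBYY L=GROR
After move 4 (U): U=YOGW F=OBGR R=OYWR B=GRBB L=GWOR
After move 5 (F'): F=BROG U=YOOW R=BYWR D=WRYY L=GWOG
Query 1: B[0] = G
Query 2: D[1] = R
Query 3: U[0] = Y
Query 4: R[3] = R
Query 5: U[1] = O

Answer: G R Y R O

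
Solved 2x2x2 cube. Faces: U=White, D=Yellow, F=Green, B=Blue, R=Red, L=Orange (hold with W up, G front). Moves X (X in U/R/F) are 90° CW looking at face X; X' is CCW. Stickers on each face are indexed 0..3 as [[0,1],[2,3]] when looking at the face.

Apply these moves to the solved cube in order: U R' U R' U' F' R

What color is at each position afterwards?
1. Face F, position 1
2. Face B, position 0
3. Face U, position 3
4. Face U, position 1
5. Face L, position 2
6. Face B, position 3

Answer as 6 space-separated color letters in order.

After move 1 (U): U=WWWW F=RRGG R=BBRR B=OOBB L=GGOO
After move 2 (R'): R=BRBR U=WBWO F=RWGW D=YRYG B=YOYB
After move 3 (U): U=WWOB F=BRGW R=YOBR B=GGYB L=RWOO
After move 4 (R'): R=ORYB U=WYOG F=BWGB D=YRYW B=GGRB
After move 5 (U'): U=YGWO F=RWGB R=BWYB B=ORRB L=GGOO
After move 6 (F'): F=WBRG U=YGBY R=RWYB D=GOYW L=GOOW
After move 7 (R): R=YRBW U=YBBG F=WORW D=GRYO B=YRGB
Query 1: F[1] = O
Query 2: B[0] = Y
Query 3: U[3] = G
Query 4: U[1] = B
Query 5: L[2] = O
Query 6: B[3] = B

Answer: O Y G B O B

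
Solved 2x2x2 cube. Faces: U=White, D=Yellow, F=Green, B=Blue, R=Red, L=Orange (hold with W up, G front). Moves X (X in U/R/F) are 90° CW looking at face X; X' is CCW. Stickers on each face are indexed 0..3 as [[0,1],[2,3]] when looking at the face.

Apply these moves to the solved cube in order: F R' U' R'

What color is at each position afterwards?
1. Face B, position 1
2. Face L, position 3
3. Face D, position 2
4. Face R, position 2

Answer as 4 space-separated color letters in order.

Answer: R Y Y G

Derivation:
After move 1 (F): F=GGGG U=WWOO R=WRWR D=RRYY L=OYOY
After move 2 (R'): R=RRWW U=WBOB F=GWGO D=RGYG B=YBRB
After move 3 (U'): U=BBWO F=OYGO R=GWWW B=RRRB L=YBOY
After move 4 (R'): R=WWGW U=BRWR F=OBGO D=RYYO B=GRGB
Query 1: B[1] = R
Query 2: L[3] = Y
Query 3: D[2] = Y
Query 4: R[2] = G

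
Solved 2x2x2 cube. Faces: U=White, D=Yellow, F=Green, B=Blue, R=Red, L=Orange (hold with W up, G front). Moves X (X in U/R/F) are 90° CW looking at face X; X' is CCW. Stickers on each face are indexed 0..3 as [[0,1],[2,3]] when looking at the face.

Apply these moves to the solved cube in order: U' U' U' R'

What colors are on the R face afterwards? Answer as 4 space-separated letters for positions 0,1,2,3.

Answer: B R B R

Derivation:
After move 1 (U'): U=WWWW F=OOGG R=GGRR B=RRBB L=BBOO
After move 2 (U'): U=WWWW F=BBGG R=OORR B=GGBB L=RROO
After move 3 (U'): U=WWWW F=RRGG R=BBRR B=OOBB L=GGOO
After move 4 (R'): R=BRBR U=WBWO F=RWGW D=YRYG B=YOYB
Query: R face = BRBR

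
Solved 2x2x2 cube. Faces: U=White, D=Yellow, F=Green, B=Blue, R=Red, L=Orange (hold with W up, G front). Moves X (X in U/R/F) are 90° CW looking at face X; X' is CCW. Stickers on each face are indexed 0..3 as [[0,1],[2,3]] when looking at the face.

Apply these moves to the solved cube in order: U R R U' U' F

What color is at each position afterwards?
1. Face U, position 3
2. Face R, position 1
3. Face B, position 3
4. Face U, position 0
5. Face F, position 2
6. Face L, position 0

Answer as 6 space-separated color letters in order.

After move 1 (U): U=WWWW F=RRGG R=BBRR B=OOBB L=GGOO
After move 2 (R): R=RBRB U=WRWG F=RYGY D=YBYO B=WOWB
After move 3 (R): R=RRBB U=WYWY F=RBGO D=YWYW B=GORB
After move 4 (U'): U=YYWW F=GGGO R=RBBB B=RRRB L=GOOO
After move 5 (U'): U=YWYW F=GOGO R=GGBB B=RBRB L=RROO
After move 6 (F): F=GGOO U=YWOR R=YGWB D=BGYW L=RYOW
Query 1: U[3] = R
Query 2: R[1] = G
Query 3: B[3] = B
Query 4: U[0] = Y
Query 5: F[2] = O
Query 6: L[0] = R

Answer: R G B Y O R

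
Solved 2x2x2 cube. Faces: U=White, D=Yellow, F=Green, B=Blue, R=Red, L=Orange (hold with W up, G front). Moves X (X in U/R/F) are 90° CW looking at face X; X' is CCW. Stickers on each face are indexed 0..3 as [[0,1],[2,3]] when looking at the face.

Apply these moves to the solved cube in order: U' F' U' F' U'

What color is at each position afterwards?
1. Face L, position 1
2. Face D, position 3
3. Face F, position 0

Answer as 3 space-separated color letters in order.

After move 1 (U'): U=WWWW F=OOGG R=GGRR B=RRBB L=BBOO
After move 2 (F'): F=OGOG U=WWGR R=YGYR D=BOYY L=BWOW
After move 3 (U'): U=WRWG F=BWOG R=OGYR B=YGBB L=RROW
After move 4 (F'): F=WGBO U=WROY R=OGBR D=RWYY L=RGOW
After move 5 (U'): U=RYWO F=RGBO R=WGBR B=OGBB L=YGOW
Query 1: L[1] = G
Query 2: D[3] = Y
Query 3: F[0] = R

Answer: G Y R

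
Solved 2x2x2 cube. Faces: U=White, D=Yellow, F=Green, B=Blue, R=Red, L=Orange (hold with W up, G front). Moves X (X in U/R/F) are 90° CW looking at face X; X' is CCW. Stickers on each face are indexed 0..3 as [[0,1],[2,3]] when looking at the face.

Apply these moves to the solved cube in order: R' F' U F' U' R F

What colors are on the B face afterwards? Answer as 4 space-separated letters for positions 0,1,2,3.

After move 1 (R'): R=RRRR U=WBWB F=GWGW D=YGYG B=YBYB
After move 2 (F'): F=WWGG U=WBRR R=GRYR D=OOYG L=OBOW
After move 3 (U): U=RWRB F=GRGG R=YBYR B=OBYB L=WWOW
After move 4 (F'): F=RGGG U=RWYY R=OBOR D=WWYG L=WBOR
After move 5 (U'): U=WYRY F=WBGG R=RGOR B=OBYB L=OBOR
After move 6 (R): R=ORRG U=WBRG F=WWGG D=WYYO B=YBYB
After move 7 (F): F=GWGW U=WBRB R=RRGG D=ROYO L=OWOY
Query: B face = YBYB

Answer: Y B Y B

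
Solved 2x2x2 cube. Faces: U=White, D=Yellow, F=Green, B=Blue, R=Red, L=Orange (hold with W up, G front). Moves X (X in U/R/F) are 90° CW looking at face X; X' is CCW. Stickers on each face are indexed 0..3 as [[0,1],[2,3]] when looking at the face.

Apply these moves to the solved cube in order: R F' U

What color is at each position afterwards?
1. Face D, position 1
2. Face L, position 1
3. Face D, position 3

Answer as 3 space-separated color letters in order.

Answer: O Y B

Derivation:
After move 1 (R): R=RRRR U=WGWG F=GYGY D=YBYB B=WBWB
After move 2 (F'): F=YYGG U=WGRR R=BRYR D=OOYB L=OGOW
After move 3 (U): U=RWRG F=BRGG R=WBYR B=OGWB L=YYOW
Query 1: D[1] = O
Query 2: L[1] = Y
Query 3: D[3] = B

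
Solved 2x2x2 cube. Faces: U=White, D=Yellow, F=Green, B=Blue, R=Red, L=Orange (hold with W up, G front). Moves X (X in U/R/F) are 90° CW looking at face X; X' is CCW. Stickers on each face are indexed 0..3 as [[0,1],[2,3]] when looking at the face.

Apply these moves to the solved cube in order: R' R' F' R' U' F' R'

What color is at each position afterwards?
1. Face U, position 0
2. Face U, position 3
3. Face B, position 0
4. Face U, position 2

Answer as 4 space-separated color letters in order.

After move 1 (R'): R=RRRR U=WBWB F=GWGW D=YGYG B=YBYB
After move 2 (R'): R=RRRR U=WYWY F=GBGB D=YWYW B=GBGB
After move 3 (F'): F=BBGG U=WYRR R=WRYR D=OOYW L=OYOW
After move 4 (R'): R=RRWY U=WGRG F=BYGR D=OBYG B=WBOB
After move 5 (U'): U=GGWR F=OYGR R=BYWY B=RROB L=WBOW
After move 6 (F'): F=YROG U=GGBW R=BYOY D=BWYG L=WROW
After move 7 (R'): R=YYBO U=GOBR F=YGOW D=BRYG B=GRWB
Query 1: U[0] = G
Query 2: U[3] = R
Query 3: B[0] = G
Query 4: U[2] = B

Answer: G R G B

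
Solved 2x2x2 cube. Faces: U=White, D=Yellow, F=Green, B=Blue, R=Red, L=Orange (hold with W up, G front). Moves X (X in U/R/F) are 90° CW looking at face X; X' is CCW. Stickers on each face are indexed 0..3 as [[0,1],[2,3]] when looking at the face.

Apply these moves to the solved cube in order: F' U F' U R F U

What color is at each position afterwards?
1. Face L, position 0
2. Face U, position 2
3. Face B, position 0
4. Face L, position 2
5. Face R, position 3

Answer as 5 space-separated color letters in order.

Answer: Y G R O W

Derivation:
After move 1 (F'): F=GGGG U=WWRR R=YRYR D=OOYY L=OWOW
After move 2 (U): U=RWRW F=YRGG R=BBYR B=OWBB L=GGOW
After move 3 (F'): F=RGYG U=RWBY R=OBOR D=GWYY L=GWOR
After move 4 (U): U=BRYW F=OBYG R=OWOR B=GWBB L=RGOR
After move 5 (R): R=OORW U=BBYG F=OWYY D=GBYG B=WWRB
After move 6 (F): F=YOYW U=BBRG R=YOGW D=ROYG L=RGOB
After move 7 (U): U=RBGB F=YOYW R=WWGW B=RGRB L=YOOB
Query 1: L[0] = Y
Query 2: U[2] = G
Query 3: B[0] = R
Query 4: L[2] = O
Query 5: R[3] = W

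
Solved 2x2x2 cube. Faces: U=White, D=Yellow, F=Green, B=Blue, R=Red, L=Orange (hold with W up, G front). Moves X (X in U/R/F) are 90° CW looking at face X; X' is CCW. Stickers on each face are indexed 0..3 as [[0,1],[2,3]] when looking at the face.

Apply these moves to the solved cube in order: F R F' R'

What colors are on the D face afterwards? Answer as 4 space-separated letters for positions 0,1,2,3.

After move 1 (F): F=GGGG U=WWOO R=WRWR D=RRYY L=OYOY
After move 2 (R): R=WWRR U=WGOG F=GRGY D=RBYB B=OBWB
After move 3 (F'): F=RYGG U=WGWR R=BWRR D=YYYB L=OGOO
After move 4 (R'): R=WRBR U=WWWO F=RGGR D=YYYG B=BBYB
Query: D face = YYYG

Answer: Y Y Y G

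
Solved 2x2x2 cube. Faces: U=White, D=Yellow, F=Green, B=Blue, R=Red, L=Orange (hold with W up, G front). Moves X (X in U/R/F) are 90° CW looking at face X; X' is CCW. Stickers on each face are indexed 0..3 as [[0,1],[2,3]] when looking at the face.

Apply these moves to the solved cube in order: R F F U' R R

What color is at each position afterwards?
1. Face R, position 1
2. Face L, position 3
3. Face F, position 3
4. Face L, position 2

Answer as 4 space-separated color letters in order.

After move 1 (R): R=RRRR U=WGWG F=GYGY D=YBYB B=WBWB
After move 2 (F): F=GGYY U=WGOO R=WRGR D=RRYB L=OYOB
After move 3 (F): F=YGYG U=WGBY R=OROR D=GWYB L=OROR
After move 4 (U'): U=GYWB F=ORYG R=YGOR B=ORWB L=WBOR
After move 5 (R): R=OYRG U=GRWG F=OWYB D=GWYO B=BRYB
After move 6 (R): R=ROGY U=GWWB F=OWYO D=GYYB B=GRRB
Query 1: R[1] = O
Query 2: L[3] = R
Query 3: F[3] = O
Query 4: L[2] = O

Answer: O R O O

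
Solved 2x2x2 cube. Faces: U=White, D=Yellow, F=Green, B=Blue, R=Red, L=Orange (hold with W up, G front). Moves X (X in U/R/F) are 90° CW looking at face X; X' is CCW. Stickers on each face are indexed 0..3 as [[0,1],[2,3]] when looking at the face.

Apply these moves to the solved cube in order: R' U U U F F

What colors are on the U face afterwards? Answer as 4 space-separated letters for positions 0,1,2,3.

After move 1 (R'): R=RRRR U=WBWB F=GWGW D=YGYG B=YBYB
After move 2 (U): U=WWBB F=RRGW R=YBRR B=OOYB L=GWOO
After move 3 (U): U=BWBW F=YBGW R=OORR B=GWYB L=RROO
After move 4 (U): U=BBWW F=OOGW R=GWRR B=RRYB L=YBOO
After move 5 (F): F=GOWO U=BBOB R=WWWR D=RGYG L=YYOG
After move 6 (F): F=WGOO U=BBGY R=OWBR D=WWYG L=YROG
Query: U face = BBGY

Answer: B B G Y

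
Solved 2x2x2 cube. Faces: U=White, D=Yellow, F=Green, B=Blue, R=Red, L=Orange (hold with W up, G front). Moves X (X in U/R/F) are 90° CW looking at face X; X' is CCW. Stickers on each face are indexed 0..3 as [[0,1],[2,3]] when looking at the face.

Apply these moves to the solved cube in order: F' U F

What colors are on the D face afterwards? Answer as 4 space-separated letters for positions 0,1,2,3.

Answer: Y B Y Y

Derivation:
After move 1 (F'): F=GGGG U=WWRR R=YRYR D=OOYY L=OWOW
After move 2 (U): U=RWRW F=YRGG R=BBYR B=OWBB L=GGOW
After move 3 (F): F=GYGR U=RWWG R=RBWR D=YBYY L=GOOO
Query: D face = YBYY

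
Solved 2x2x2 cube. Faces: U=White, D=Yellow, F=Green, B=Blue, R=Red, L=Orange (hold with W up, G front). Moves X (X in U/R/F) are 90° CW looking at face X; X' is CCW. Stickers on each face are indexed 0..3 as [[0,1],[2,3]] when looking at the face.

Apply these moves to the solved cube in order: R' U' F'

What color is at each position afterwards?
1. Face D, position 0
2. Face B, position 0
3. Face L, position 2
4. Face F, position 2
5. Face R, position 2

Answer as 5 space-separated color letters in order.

After move 1 (R'): R=RRRR U=WBWB F=GWGW D=YGYG B=YBYB
After move 2 (U'): U=BBWW F=OOGW R=GWRR B=RRYB L=YBOO
After move 3 (F'): F=OWOG U=BBGR R=GWYR D=BOYG L=YWOW
Query 1: D[0] = B
Query 2: B[0] = R
Query 3: L[2] = O
Query 4: F[2] = O
Query 5: R[2] = Y

Answer: B R O O Y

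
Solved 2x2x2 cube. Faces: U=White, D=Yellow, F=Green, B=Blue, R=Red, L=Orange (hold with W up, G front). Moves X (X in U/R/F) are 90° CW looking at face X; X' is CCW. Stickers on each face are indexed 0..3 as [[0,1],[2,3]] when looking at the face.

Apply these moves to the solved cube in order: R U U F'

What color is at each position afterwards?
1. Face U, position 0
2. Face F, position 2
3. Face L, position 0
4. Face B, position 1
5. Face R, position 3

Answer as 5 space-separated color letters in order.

Answer: G W R Y R

Derivation:
After move 1 (R): R=RRRR U=WGWG F=GYGY D=YBYB B=WBWB
After move 2 (U): U=WWGG F=RRGY R=WBRR B=OOWB L=GYOO
After move 3 (U): U=GWGW F=WBGY R=OORR B=GYWB L=RROO
After move 4 (F'): F=BYWG U=GWOR R=BOYR D=ROYB L=RWOG
Query 1: U[0] = G
Query 2: F[2] = W
Query 3: L[0] = R
Query 4: B[1] = Y
Query 5: R[3] = R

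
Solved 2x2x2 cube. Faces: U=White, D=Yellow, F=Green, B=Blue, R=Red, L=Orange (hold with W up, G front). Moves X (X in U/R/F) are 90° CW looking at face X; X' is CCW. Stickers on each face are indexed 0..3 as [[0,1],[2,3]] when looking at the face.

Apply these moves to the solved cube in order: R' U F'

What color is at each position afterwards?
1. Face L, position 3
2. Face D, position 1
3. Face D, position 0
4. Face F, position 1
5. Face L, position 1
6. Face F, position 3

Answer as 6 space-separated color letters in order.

Answer: B O W W B G

Derivation:
After move 1 (R'): R=RRRR U=WBWB F=GWGW D=YGYG B=YBYB
After move 2 (U): U=WWBB F=RRGW R=YBRR B=OOYB L=GWOO
After move 3 (F'): F=RWRG U=WWYR R=GBYR D=WOYG L=GBOB
Query 1: L[3] = B
Query 2: D[1] = O
Query 3: D[0] = W
Query 4: F[1] = W
Query 5: L[1] = B
Query 6: F[3] = G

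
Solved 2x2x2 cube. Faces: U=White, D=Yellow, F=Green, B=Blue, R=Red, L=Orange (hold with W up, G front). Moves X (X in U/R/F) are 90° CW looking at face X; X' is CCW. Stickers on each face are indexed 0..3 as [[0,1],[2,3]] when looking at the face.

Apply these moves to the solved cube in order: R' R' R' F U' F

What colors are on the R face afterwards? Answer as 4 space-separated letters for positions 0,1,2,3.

Answer: W G O R

Derivation:
After move 1 (R'): R=RRRR U=WBWB F=GWGW D=YGYG B=YBYB
After move 2 (R'): R=RRRR U=WYWY F=GBGB D=YWYW B=GBGB
After move 3 (R'): R=RRRR U=WGWG F=GYGY D=YBYB B=WBWB
After move 4 (F): F=GGYY U=WGOO R=WRGR D=RRYB L=OYOB
After move 5 (U'): U=GOWO F=OYYY R=GGGR B=WRWB L=WBOB
After move 6 (F): F=YOYY U=GOBB R=WGOR D=GGYB L=WROR
Query: R face = WGOR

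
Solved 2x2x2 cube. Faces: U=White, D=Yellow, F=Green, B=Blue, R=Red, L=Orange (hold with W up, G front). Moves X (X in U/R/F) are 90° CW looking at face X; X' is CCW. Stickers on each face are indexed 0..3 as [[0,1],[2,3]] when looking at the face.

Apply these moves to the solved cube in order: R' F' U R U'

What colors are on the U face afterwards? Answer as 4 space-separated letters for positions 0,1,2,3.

After move 1 (R'): R=RRRR U=WBWB F=GWGW D=YGYG B=YBYB
After move 2 (F'): F=WWGG U=WBRR R=GRYR D=OOYG L=OBOW
After move 3 (U): U=RWRB F=GRGG R=YBYR B=OBYB L=WWOW
After move 4 (R): R=YYRB U=RRRG F=GOGG D=OYYO B=BBWB
After move 5 (U'): U=RGRR F=WWGG R=GORB B=YYWB L=BBOW
Query: U face = RGRR

Answer: R G R R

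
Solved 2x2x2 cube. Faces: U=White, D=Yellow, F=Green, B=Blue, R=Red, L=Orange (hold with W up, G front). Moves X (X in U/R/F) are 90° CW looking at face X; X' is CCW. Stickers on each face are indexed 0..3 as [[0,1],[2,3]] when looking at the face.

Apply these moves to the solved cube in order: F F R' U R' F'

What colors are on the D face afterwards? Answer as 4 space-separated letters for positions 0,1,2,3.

Answer: W R Y Y

Derivation:
After move 1 (F): F=GGGG U=WWOO R=WRWR D=RRYY L=OYOY
After move 2 (F): F=GGGG U=WWYY R=OROR D=WWYY L=OROR
After move 3 (R'): R=RROO U=WBYB F=GWGY D=WGYG B=YBWB
After move 4 (U): U=YWBB F=RRGY R=YBOO B=ORWB L=GWOR
After move 5 (R'): R=BOYO U=YWBO F=RWGB D=WRYY B=GRGB
After move 6 (F'): F=WBRG U=YWBY R=ROWO D=WRYY L=GOOB
Query: D face = WRYY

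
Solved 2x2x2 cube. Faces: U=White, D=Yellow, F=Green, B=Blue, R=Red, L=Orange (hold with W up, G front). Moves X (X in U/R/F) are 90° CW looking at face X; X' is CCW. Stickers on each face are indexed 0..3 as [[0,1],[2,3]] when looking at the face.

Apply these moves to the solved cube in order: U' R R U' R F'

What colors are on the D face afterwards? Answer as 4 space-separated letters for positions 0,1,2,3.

Answer: R O Y R

Derivation:
After move 1 (U'): U=WWWW F=OOGG R=GGRR B=RRBB L=BBOO
After move 2 (R): R=RGRG U=WOWG F=OYGY D=YBYR B=WRWB
After move 3 (R): R=RRGG U=WYWY F=OBGR D=YWYW B=GROB
After move 4 (U'): U=YYWW F=BBGR R=OBGG B=RROB L=GROO
After move 5 (R): R=GOGB U=YBWR F=BWGW D=YOYR B=WRYB
After move 6 (F'): F=WWBG U=YBGG R=OOYB D=ROYR L=GROW
Query: D face = ROYR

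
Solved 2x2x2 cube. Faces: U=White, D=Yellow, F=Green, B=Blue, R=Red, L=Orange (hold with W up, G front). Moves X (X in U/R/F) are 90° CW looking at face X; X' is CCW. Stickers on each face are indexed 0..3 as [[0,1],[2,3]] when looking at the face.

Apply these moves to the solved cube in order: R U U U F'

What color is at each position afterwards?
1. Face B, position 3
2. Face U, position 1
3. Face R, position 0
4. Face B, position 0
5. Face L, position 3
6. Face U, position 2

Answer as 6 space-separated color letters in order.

Answer: B G B R W G

Derivation:
After move 1 (R): R=RRRR U=WGWG F=GYGY D=YBYB B=WBWB
After move 2 (U): U=WWGG F=RRGY R=WBRR B=OOWB L=GYOO
After move 3 (U): U=GWGW F=WBGY R=OORR B=GYWB L=RROO
After move 4 (U): U=GGWW F=OOGY R=GYRR B=RRWB L=WBOO
After move 5 (F'): F=OYOG U=GGGR R=BYYR D=BOYB L=WWOW
Query 1: B[3] = B
Query 2: U[1] = G
Query 3: R[0] = B
Query 4: B[0] = R
Query 5: L[3] = W
Query 6: U[2] = G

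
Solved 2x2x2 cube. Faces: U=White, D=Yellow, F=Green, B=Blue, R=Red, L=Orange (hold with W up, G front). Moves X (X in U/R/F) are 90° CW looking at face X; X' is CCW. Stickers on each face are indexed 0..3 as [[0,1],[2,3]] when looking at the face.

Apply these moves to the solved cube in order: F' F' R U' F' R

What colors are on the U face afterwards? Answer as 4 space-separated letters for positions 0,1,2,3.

After move 1 (F'): F=GGGG U=WWRR R=YRYR D=OOYY L=OWOW
After move 2 (F'): F=GGGG U=WWYY R=OROR D=WWYY L=OROR
After move 3 (R): R=OORR U=WGYG F=GWGY D=WBYB B=YBWB
After move 4 (U'): U=GGWY F=ORGY R=GWRR B=OOWB L=YBOR
After move 5 (F'): F=RYOG U=GGGR R=BWWR D=BRYB L=YYOW
After move 6 (R): R=WBRW U=GYGG F=RROB D=BWYO B=ROGB
Query: U face = GYGG

Answer: G Y G G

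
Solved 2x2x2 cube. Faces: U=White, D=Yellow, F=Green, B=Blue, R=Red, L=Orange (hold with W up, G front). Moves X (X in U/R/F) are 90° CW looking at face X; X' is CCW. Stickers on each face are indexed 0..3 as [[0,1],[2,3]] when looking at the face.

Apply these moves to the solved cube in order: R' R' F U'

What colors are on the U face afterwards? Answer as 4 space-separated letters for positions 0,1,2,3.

After move 1 (R'): R=RRRR U=WBWB F=GWGW D=YGYG B=YBYB
After move 2 (R'): R=RRRR U=WYWY F=GBGB D=YWYW B=GBGB
After move 3 (F): F=GGBB U=WYOO R=WRYR D=RRYW L=OYOW
After move 4 (U'): U=YOWO F=OYBB R=GGYR B=WRGB L=GBOW
Query: U face = YOWO

Answer: Y O W O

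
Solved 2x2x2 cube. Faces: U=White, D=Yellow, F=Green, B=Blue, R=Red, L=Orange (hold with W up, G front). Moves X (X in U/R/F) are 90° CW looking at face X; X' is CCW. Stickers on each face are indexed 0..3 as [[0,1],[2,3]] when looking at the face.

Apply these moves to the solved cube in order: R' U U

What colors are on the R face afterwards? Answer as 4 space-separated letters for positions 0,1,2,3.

After move 1 (R'): R=RRRR U=WBWB F=GWGW D=YGYG B=YBYB
After move 2 (U): U=WWBB F=RRGW R=YBRR B=OOYB L=GWOO
After move 3 (U): U=BWBW F=YBGW R=OORR B=GWYB L=RROO
Query: R face = OORR

Answer: O O R R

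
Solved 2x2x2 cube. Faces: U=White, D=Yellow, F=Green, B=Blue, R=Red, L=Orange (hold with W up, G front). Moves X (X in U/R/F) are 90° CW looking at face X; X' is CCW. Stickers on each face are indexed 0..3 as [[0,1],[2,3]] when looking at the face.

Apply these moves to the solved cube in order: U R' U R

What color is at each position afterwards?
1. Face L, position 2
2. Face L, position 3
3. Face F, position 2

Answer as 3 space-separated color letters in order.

After move 1 (U): U=WWWW F=RRGG R=BBRR B=OOBB L=GGOO
After move 2 (R'): R=BRBR U=WBWO F=RWGW D=YRYG B=YOYB
After move 3 (U): U=WWOB F=BRGW R=YOBR B=GGYB L=RWOO
After move 4 (R): R=BYRO U=WROW F=BRGG D=YYYG B=BGWB
Query 1: L[2] = O
Query 2: L[3] = O
Query 3: F[2] = G

Answer: O O G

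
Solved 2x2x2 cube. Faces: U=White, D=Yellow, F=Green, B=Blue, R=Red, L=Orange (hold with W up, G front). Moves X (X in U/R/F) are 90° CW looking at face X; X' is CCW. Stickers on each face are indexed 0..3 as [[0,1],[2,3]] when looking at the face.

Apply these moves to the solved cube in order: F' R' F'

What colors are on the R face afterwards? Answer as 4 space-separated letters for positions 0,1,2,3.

Answer: G R O Y

Derivation:
After move 1 (F'): F=GGGG U=WWRR R=YRYR D=OOYY L=OWOW
After move 2 (R'): R=RRYY U=WBRB F=GWGR D=OGYG B=YBOB
After move 3 (F'): F=WRGG U=WBRY R=GROY D=WWYG L=OBOR
Query: R face = GROY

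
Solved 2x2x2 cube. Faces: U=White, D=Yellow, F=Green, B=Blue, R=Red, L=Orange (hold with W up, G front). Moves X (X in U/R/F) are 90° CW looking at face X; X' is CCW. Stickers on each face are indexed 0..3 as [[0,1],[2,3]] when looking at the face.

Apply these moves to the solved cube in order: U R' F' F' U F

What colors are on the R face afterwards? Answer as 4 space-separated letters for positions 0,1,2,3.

Answer: Y O B R

Derivation:
After move 1 (U): U=WWWW F=RRGG R=BBRR B=OOBB L=GGOO
After move 2 (R'): R=BRBR U=WBWO F=RWGW D=YRYG B=YOYB
After move 3 (F'): F=WWRG U=WBBB R=RRYR D=GOYG L=GOOW
After move 4 (F'): F=WGWR U=WBRY R=ORGR D=OWYG L=GBOB
After move 5 (U): U=RWYB F=ORWR R=YOGR B=GBYB L=WGOB
After move 6 (F): F=WORR U=RWBG R=YOBR D=GYYG L=WOOW
Query: R face = YOBR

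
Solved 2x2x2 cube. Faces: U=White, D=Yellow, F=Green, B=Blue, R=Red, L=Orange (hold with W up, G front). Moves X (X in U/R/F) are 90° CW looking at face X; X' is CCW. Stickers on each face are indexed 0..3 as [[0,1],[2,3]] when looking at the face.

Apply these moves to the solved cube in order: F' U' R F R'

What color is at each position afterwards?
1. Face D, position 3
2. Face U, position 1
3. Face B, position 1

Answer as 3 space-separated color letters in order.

After move 1 (F'): F=GGGG U=WWRR R=YRYR D=OOYY L=OWOW
After move 2 (U'): U=WRWR F=OWGG R=GGYR B=YRBB L=BBOW
After move 3 (R): R=YGRG U=WWWG F=OOGY D=OBYY B=RRRB
After move 4 (F): F=GOYO U=WWWB R=WGGG D=RYYY L=BOOB
After move 5 (R'): R=GGWG U=WRWR F=GWYB D=ROYO B=YRYB
Query 1: D[3] = O
Query 2: U[1] = R
Query 3: B[1] = R

Answer: O R R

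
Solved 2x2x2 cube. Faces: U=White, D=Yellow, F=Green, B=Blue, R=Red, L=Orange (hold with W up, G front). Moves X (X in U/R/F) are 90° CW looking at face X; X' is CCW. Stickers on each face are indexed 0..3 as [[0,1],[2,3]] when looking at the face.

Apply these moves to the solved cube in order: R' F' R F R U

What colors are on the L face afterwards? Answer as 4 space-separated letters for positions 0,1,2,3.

Answer: G Y O Y

Derivation:
After move 1 (R'): R=RRRR U=WBWB F=GWGW D=YGYG B=YBYB
After move 2 (F'): F=WWGG U=WBRR R=GRYR D=OOYG L=OBOW
After move 3 (R): R=YGRR U=WWRG F=WOGG D=OYYY B=RBBB
After move 4 (F): F=GWGO U=WWWB R=RGGR D=RYYY L=OOOY
After move 5 (R): R=GRRG U=WWWO F=GYGY D=RBYR B=BBWB
After move 6 (U): U=WWOW F=GRGY R=BBRG B=OOWB L=GYOY
Query: L face = GYOY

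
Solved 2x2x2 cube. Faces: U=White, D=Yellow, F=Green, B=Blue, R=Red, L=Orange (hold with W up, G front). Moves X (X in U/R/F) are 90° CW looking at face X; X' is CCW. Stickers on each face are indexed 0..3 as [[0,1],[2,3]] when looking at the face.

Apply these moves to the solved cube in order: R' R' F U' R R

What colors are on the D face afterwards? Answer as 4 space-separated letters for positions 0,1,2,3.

After move 1 (R'): R=RRRR U=WBWB F=GWGW D=YGYG B=YBYB
After move 2 (R'): R=RRRR U=WYWY F=GBGB D=YWYW B=GBGB
After move 3 (F): F=GGBB U=WYOO R=WRYR D=RRYW L=OYOW
After move 4 (U'): U=YOWO F=OYBB R=GGYR B=WRGB L=GBOW
After move 5 (R): R=YGRG U=YYWB F=ORBW D=RGYW B=OROB
After move 6 (R): R=RYGG U=YRWW F=OGBW D=ROYO B=BRYB
Query: D face = ROYO

Answer: R O Y O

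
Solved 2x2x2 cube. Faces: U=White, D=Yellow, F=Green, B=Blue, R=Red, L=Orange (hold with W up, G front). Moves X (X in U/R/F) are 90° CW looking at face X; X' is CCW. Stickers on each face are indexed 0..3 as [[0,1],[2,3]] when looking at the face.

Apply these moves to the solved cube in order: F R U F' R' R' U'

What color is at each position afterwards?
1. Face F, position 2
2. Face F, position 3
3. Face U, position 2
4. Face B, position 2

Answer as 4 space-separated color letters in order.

After move 1 (F): F=GGGG U=WWOO R=WRWR D=RRYY L=OYOY
After move 2 (R): R=WWRR U=WGOG F=GRGY D=RBYB B=OBWB
After move 3 (U): U=OWGG F=WWGY R=OBRR B=OYWB L=GROY
After move 4 (F'): F=WYWG U=OWOR R=BBRR D=RYYB L=GGOG
After move 5 (R'): R=BRBR U=OWOO F=WWWR D=RYYG B=BYYB
After move 6 (R'): R=RRBB U=OYOB F=WWWO D=RWYR B=GYYB
After move 7 (U'): U=YBOO F=GGWO R=WWBB B=RRYB L=GYOG
Query 1: F[2] = W
Query 2: F[3] = O
Query 3: U[2] = O
Query 4: B[2] = Y

Answer: W O O Y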